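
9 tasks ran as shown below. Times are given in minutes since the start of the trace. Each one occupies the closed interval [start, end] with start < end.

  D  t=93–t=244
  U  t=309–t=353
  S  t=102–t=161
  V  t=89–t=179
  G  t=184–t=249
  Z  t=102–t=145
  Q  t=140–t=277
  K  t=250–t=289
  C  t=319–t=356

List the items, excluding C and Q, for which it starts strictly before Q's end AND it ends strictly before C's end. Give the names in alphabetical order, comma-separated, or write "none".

D, G, K, S, V, Z

Conditions: its start is strictly before Q's end (X.start < t=277) AND its end is strictly before C's end (X.end < t=356).
D: start t=93 < t=277? ✓; end t=244 < t=356? ✓ → yes.
G: start t=184 < t=277? ✓; end t=249 < t=356? ✓ → yes.
K: start t=250 < t=277? ✓; end t=289 < t=356? ✓ → yes.
S: start t=102 < t=277? ✓; end t=161 < t=356? ✓ → yes.
U: start t=309 < t=277? ✗; end t=353 < t=356? ✓ → no.
V: start t=89 < t=277? ✓; end t=179 < t=356? ✓ → yes.
Z: start t=102 < t=277? ✓; end t=145 < t=356? ✓ → yes.
Result: D, G, K, S, V, Z.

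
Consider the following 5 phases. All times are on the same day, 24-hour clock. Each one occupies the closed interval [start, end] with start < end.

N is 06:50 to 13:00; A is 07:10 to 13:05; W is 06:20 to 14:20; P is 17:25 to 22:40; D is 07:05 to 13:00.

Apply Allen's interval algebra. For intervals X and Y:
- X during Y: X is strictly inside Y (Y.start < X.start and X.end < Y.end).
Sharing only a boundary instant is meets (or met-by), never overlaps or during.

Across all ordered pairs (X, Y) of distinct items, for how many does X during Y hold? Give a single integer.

Checking all 20 ordered pairs for relation 'during'; matching pairs in alphabetical order:
(A, W): A during W ✓
(D, W): D during W ✓
(N, W): N during W ✓
Count: 3.

3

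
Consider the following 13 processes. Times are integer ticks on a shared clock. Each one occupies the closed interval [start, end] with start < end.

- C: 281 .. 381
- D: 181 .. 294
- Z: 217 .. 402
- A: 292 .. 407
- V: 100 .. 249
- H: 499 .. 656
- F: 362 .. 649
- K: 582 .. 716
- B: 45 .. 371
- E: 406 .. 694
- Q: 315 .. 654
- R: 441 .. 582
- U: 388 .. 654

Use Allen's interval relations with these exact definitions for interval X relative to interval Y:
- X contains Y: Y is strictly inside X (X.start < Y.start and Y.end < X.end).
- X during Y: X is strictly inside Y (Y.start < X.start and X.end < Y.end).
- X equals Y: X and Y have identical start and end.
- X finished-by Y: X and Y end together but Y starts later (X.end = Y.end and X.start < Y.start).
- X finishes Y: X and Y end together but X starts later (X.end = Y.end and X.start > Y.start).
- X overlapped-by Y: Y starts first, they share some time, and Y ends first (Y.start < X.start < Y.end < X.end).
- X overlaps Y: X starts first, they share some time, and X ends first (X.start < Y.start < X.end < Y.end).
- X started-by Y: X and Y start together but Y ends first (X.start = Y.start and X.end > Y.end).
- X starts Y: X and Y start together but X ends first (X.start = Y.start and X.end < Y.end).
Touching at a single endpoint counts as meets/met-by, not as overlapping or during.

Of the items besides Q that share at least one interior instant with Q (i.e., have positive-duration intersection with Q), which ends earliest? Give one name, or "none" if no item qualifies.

B

Target Q = [315, 654].
A [292, 407] → overlaps → candidate.
B [45, 371] → overlaps → candidate.
C [281, 381] → overlaps → candidate.
D [181, 294] → before → excluded.
E [406, 694] → overlapped-by → candidate.
F [362, 649] → during → candidate.
H [499, 656] → overlapped-by → candidate.
K [582, 716] → overlapped-by → candidate.
R [441, 582] → during → candidate.
U [388, 654] → finishes → candidate.
V [100, 249] → before → excluded.
Z [217, 402] → overlaps → candidate.
Among candidates, earliest end is 371 → B.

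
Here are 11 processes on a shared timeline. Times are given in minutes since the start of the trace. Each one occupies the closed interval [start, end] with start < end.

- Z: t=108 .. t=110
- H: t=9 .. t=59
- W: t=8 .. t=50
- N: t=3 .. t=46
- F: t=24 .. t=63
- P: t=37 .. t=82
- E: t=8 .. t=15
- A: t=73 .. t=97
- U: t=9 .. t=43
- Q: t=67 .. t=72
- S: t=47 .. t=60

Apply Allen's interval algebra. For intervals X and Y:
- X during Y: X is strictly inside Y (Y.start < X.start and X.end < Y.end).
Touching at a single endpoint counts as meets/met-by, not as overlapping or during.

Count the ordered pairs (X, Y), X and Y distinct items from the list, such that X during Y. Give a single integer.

6

Checking all 110 ordered pairs for relation 'during'; matching pairs in alphabetical order:
(E, N): E during N ✓
(Q, P): Q during P ✓
(S, F): S during F ✓
(S, P): S during P ✓
(U, N): U during N ✓
(U, W): U during W ✓
Count: 6.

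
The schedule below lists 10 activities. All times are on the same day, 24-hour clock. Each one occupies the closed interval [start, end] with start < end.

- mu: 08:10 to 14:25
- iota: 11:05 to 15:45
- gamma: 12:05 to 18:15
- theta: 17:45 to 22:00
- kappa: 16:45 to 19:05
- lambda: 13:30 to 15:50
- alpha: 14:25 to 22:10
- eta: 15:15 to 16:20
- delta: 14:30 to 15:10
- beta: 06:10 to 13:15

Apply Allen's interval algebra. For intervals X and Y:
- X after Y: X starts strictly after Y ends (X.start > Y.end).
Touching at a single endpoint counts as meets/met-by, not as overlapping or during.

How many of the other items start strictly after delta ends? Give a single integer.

3

Target delta = [14:30, 15:10].
alpha [14:25, 22:10] → contains → no.
beta [06:10, 13:15] → before → no.
eta [15:15, 16:20] → after → counts.
gamma [12:05, 18:15] → contains → no.
iota [11:05, 15:45] → contains → no.
kappa [16:45, 19:05] → after → counts.
lambda [13:30, 15:50] → contains → no.
mu [08:10, 14:25] → before → no.
theta [17:45, 22:00] → after → counts.
Total: 3.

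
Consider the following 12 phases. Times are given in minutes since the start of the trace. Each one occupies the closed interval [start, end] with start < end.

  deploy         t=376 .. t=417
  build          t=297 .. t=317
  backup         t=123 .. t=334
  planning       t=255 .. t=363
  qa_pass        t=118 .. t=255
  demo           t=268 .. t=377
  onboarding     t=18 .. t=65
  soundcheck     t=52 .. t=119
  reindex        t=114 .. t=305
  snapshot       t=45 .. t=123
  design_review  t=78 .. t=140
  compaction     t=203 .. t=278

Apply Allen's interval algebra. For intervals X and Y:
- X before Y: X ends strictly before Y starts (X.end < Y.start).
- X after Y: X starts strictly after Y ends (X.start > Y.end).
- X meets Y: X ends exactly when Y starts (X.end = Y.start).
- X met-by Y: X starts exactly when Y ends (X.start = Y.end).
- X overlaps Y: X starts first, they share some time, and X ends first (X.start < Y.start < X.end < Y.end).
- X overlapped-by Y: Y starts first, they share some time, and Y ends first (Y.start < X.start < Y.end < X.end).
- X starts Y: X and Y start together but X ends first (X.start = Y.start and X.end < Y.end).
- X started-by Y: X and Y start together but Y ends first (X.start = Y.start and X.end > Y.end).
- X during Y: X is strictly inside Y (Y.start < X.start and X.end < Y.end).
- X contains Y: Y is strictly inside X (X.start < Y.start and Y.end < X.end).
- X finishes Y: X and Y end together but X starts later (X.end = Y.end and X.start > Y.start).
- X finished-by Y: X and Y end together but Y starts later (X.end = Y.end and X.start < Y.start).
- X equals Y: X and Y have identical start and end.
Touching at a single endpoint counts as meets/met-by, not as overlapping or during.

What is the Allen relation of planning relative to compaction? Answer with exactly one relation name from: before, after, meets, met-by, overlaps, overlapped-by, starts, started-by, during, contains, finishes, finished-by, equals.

planning = [t=255, t=363]; compaction = [t=203, t=278].
Compare endpoints: planning.start > compaction.start, planning.start < compaction.end, planning.end > compaction.start, planning.end > compaction.end.
That pattern is 'overlapped-by'.

overlapped-by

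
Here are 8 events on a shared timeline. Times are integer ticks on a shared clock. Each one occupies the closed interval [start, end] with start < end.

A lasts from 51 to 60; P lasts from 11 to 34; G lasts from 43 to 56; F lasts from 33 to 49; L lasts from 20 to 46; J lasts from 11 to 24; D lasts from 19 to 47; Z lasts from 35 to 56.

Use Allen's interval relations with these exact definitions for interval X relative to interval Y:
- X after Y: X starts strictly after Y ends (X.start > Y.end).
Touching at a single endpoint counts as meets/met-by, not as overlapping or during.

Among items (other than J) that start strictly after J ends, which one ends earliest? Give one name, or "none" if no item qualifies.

F

Target J = [11, 24].
A [51, 60] → after → candidate.
D [19, 47] → overlapped-by → excluded.
F [33, 49] → after → candidate.
G [43, 56] → after → candidate.
L [20, 46] → overlapped-by → excluded.
P [11, 34] → started-by → excluded.
Z [35, 56] → after → candidate.
Among candidates, earliest end is 49 → F.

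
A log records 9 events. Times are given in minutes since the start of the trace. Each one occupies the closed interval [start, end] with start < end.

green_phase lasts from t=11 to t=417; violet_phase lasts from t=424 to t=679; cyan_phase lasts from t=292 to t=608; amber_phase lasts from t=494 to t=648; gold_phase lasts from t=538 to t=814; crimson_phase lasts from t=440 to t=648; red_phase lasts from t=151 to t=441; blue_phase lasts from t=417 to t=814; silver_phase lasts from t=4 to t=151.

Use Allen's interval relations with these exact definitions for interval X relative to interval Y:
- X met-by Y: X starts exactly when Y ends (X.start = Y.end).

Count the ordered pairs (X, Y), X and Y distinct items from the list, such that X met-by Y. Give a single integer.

2

Checking all 72 ordered pairs for relation 'met-by'; matching pairs in alphabetical order:
(blue_phase, green_phase): blue_phase met-by green_phase ✓
(red_phase, silver_phase): red_phase met-by silver_phase ✓
Count: 2.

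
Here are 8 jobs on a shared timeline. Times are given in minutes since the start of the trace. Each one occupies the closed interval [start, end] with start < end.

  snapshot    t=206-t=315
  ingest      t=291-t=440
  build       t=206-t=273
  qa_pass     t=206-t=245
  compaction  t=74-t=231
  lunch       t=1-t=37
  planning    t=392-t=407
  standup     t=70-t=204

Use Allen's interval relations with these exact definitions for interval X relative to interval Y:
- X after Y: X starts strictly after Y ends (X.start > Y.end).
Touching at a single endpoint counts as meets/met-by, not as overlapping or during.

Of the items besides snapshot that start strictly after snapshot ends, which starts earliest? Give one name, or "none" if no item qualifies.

planning

Target snapshot = [t=206, t=315].
build [t=206, t=273] → starts → excluded.
compaction [t=74, t=231] → overlaps → excluded.
ingest [t=291, t=440] → overlapped-by → excluded.
lunch [t=1, t=37] → before → excluded.
planning [t=392, t=407] → after → candidate.
qa_pass [t=206, t=245] → starts → excluded.
standup [t=70, t=204] → before → excluded.
Among candidates, earliest start is t=392 → planning.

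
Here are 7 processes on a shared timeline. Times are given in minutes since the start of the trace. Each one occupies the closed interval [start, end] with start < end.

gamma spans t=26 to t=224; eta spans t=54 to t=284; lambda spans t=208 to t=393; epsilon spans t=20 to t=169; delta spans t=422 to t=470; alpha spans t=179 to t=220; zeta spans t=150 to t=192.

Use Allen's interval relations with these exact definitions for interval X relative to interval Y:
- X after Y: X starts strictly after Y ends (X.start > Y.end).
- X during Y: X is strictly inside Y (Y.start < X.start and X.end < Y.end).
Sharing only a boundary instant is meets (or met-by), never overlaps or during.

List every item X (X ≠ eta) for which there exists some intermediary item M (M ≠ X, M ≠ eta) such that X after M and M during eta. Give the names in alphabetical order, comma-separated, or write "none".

delta, lambda

Target eta = [t=54, t=284].
Intermediaries M with M during eta: alpha, zeta.
Via alpha — items with X after alpha: delta.
Via zeta — items with X after zeta: delta, lambda.
Union: delta, lambda.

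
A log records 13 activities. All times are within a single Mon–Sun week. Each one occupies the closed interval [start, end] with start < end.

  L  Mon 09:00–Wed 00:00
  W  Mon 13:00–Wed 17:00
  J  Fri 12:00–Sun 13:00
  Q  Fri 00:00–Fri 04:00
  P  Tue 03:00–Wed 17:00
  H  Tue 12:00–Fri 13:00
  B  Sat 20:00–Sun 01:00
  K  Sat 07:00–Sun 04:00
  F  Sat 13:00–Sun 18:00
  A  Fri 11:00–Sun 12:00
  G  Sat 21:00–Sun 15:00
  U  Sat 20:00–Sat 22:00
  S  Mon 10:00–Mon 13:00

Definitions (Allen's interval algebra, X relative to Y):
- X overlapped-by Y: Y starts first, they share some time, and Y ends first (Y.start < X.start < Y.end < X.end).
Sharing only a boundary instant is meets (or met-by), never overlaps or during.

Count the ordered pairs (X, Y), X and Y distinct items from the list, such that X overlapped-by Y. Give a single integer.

Checking all 156 ordered pairs for relation 'overlapped-by'; matching pairs in alphabetical order:
(A, H): A overlapped-by H ✓
(F, A): F overlapped-by A ✓
(F, J): F overlapped-by J ✓
(F, K): F overlapped-by K ✓
(G, A): G overlapped-by A ✓
(G, B): G overlapped-by B ✓
(G, J): G overlapped-by J ✓
(G, K): G overlapped-by K ✓
(G, U): G overlapped-by U ✓
(H, L): H overlapped-by L ✓
(H, P): H overlapped-by P ✓
(H, W): H overlapped-by W ✓
(J, A): J overlapped-by A ✓
(J, H): J overlapped-by H ✓
(P, L): P overlapped-by L ✓
(W, L): W overlapped-by L ✓
Count: 16.

16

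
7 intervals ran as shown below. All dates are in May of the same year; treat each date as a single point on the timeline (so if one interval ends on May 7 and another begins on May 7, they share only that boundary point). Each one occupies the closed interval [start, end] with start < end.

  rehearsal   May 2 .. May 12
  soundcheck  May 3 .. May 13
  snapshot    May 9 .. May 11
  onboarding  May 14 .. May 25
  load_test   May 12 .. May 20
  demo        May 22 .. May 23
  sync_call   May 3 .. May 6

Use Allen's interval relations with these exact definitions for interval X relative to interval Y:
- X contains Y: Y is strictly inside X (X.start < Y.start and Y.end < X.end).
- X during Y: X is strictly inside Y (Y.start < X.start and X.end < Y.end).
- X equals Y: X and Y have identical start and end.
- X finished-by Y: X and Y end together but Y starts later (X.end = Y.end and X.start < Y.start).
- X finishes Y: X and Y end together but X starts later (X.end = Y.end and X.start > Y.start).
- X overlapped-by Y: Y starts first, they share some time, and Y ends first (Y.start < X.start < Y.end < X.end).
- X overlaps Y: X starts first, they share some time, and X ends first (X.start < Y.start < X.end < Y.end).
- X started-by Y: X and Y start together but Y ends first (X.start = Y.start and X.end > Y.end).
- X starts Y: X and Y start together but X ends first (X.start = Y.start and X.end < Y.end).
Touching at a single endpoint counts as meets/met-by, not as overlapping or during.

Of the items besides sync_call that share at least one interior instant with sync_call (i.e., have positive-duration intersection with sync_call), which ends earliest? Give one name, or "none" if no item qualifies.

rehearsal

Target sync_call = [May 3, May 6].
demo [May 22, May 23] → after → excluded.
load_test [May 12, May 20] → after → excluded.
onboarding [May 14, May 25] → after → excluded.
rehearsal [May 2, May 12] → contains → candidate.
snapshot [May 9, May 11] → after → excluded.
soundcheck [May 3, May 13] → started-by → candidate.
Among candidates, earliest end is May 12 → rehearsal.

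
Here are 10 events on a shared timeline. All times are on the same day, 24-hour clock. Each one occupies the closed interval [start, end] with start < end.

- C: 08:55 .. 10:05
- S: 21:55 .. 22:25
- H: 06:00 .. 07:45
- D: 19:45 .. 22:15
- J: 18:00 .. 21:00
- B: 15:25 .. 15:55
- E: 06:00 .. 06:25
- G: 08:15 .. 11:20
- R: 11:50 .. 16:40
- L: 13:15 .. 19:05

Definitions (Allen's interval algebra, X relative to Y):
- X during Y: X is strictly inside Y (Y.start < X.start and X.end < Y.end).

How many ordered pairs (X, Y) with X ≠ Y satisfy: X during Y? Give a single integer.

Checking all 90 ordered pairs for relation 'during'; matching pairs in alphabetical order:
(B, L): B during L ✓
(B, R): B during R ✓
(C, G): C during G ✓
Count: 3.

3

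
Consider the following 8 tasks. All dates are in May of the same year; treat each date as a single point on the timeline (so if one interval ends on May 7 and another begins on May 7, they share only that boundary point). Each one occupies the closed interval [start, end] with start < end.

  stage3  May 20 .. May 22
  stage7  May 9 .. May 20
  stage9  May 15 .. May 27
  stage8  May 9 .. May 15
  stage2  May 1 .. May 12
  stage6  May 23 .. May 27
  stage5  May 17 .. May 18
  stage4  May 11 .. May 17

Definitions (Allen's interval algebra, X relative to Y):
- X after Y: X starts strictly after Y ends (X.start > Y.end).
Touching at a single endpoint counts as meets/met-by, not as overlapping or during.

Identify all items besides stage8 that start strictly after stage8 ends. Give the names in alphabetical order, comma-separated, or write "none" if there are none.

Target stage8 = [May 9, May 15].
stage2 [May 1, May 12] → overlaps → no.
stage3 [May 20, May 22] → after → yes.
stage4 [May 11, May 17] → overlapped-by → no.
stage5 [May 17, May 18] → after → yes.
stage6 [May 23, May 27] → after → yes.
stage7 [May 9, May 20] → started-by → no.
stage9 [May 15, May 27] → met-by → no.
Result: stage3, stage5, stage6.

stage3, stage5, stage6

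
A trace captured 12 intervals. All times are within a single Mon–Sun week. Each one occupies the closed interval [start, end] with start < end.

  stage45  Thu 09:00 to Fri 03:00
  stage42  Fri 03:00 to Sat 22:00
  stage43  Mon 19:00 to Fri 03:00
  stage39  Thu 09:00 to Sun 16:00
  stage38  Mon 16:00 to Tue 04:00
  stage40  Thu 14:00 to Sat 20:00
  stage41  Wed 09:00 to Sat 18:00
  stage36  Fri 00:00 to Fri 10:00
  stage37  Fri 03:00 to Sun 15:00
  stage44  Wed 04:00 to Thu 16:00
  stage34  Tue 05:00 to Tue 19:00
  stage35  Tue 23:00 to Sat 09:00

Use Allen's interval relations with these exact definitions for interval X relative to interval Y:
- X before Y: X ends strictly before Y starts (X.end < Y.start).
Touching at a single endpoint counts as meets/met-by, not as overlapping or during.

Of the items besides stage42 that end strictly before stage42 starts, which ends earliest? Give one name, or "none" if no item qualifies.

stage38

Target stage42 = [Fri 03:00, Sat 22:00].
stage34 [Tue 05:00, Tue 19:00] → before → candidate.
stage35 [Tue 23:00, Sat 09:00] → overlaps → excluded.
stage36 [Fri 00:00, Fri 10:00] → overlaps → excluded.
stage37 [Fri 03:00, Sun 15:00] → started-by → excluded.
stage38 [Mon 16:00, Tue 04:00] → before → candidate.
stage39 [Thu 09:00, Sun 16:00] → contains → excluded.
stage40 [Thu 14:00, Sat 20:00] → overlaps → excluded.
stage41 [Wed 09:00, Sat 18:00] → overlaps → excluded.
stage43 [Mon 19:00, Fri 03:00] → meets → excluded.
stage44 [Wed 04:00, Thu 16:00] → before → candidate.
stage45 [Thu 09:00, Fri 03:00] → meets → excluded.
Among candidates, earliest end is Tue 04:00 → stage38.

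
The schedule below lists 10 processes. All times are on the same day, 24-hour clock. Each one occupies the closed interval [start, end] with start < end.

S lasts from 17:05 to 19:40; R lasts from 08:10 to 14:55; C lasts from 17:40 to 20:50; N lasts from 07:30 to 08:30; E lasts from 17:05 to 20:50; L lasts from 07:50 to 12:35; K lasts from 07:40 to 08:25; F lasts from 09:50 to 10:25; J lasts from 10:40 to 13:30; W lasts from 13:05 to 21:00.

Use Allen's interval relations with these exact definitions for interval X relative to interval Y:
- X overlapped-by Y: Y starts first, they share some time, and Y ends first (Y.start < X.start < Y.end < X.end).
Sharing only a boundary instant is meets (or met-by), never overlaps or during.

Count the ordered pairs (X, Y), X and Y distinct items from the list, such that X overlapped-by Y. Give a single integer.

Checking all 90 ordered pairs for relation 'overlapped-by'; matching pairs in alphabetical order:
(C, S): C overlapped-by S ✓
(J, L): J overlapped-by L ✓
(L, K): L overlapped-by K ✓
(L, N): L overlapped-by N ✓
(R, K): R overlapped-by K ✓
(R, L): R overlapped-by L ✓
(R, N): R overlapped-by N ✓
(W, J): W overlapped-by J ✓
(W, R): W overlapped-by R ✓
Count: 9.

9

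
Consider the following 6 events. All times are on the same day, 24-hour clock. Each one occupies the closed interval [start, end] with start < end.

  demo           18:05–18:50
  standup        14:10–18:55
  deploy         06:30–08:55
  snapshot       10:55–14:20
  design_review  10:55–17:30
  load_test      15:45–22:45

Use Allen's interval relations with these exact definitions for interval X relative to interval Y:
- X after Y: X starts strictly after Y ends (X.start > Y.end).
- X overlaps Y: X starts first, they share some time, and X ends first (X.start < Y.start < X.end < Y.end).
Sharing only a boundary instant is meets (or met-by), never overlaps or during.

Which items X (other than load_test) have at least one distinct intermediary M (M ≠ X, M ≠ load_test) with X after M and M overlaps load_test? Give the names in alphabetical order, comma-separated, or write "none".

demo

Target load_test = [15:45, 22:45].
Intermediaries M with M overlaps load_test: design_review, standup.
Via design_review — items with X after design_review: demo.
Via standup — items with X after standup: none.
Union: demo.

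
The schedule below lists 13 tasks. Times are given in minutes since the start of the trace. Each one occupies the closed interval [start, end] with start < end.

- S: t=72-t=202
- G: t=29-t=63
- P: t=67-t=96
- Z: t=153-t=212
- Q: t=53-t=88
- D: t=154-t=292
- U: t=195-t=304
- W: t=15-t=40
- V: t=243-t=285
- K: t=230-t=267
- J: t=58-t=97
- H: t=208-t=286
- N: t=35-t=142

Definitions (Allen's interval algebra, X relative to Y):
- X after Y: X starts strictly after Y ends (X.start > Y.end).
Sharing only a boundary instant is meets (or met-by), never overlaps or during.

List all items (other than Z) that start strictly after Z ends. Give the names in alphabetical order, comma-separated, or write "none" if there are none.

Target Z = [t=153, t=212].
D [t=154, t=292] → overlapped-by → no.
G [t=29, t=63] → before → no.
H [t=208, t=286] → overlapped-by → no.
J [t=58, t=97] → before → no.
K [t=230, t=267] → after → yes.
N [t=35, t=142] → before → no.
P [t=67, t=96] → before → no.
Q [t=53, t=88] → before → no.
S [t=72, t=202] → overlaps → no.
U [t=195, t=304] → overlapped-by → no.
V [t=243, t=285] → after → yes.
W [t=15, t=40] → before → no.
Result: K, V.

K, V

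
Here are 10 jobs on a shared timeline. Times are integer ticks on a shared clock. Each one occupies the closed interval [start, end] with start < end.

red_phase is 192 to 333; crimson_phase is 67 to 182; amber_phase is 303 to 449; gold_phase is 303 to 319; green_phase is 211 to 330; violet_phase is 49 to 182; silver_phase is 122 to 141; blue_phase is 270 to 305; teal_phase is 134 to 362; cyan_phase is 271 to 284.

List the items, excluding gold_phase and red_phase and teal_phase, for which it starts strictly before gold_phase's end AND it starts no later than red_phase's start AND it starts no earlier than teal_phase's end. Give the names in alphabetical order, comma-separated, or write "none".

none

Conditions: its start is strictly before gold_phase's end (X.start < 319) AND its start is no later than red_phase's start (X.start <= 192) AND its start is no earlier than teal_phase's end (X.start >= 362).
amber_phase: start 303 < 319? ✓; start 303 <= 192? ✗; start 303 >= 362? ✗ → no.
blue_phase: start 270 < 319? ✓; start 270 <= 192? ✗; start 270 >= 362? ✗ → no.
crimson_phase: start 67 < 319? ✓; start 67 <= 192? ✓; start 67 >= 362? ✗ → no.
cyan_phase: start 271 < 319? ✓; start 271 <= 192? ✗; start 271 >= 362? ✗ → no.
green_phase: start 211 < 319? ✓; start 211 <= 192? ✗; start 211 >= 362? ✗ → no.
silver_phase: start 122 < 319? ✓; start 122 <= 192? ✓; start 122 >= 362? ✗ → no.
violet_phase: start 49 < 319? ✓; start 49 <= 192? ✓; start 49 >= 362? ✗ → no.
Result: none.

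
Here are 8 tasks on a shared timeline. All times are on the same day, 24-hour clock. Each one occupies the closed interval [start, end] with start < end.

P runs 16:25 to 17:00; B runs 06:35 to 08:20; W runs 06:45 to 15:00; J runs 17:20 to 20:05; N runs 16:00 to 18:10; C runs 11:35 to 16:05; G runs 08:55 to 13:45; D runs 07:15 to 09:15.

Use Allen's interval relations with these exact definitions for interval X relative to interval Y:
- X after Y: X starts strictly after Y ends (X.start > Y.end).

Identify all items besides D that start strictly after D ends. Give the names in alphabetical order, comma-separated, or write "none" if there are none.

Target D = [07:15, 09:15].
B [06:35, 08:20] → overlaps → no.
C [11:35, 16:05] → after → yes.
G [08:55, 13:45] → overlapped-by → no.
J [17:20, 20:05] → after → yes.
N [16:00, 18:10] → after → yes.
P [16:25, 17:00] → after → yes.
W [06:45, 15:00] → contains → no.
Result: C, J, N, P.

C, J, N, P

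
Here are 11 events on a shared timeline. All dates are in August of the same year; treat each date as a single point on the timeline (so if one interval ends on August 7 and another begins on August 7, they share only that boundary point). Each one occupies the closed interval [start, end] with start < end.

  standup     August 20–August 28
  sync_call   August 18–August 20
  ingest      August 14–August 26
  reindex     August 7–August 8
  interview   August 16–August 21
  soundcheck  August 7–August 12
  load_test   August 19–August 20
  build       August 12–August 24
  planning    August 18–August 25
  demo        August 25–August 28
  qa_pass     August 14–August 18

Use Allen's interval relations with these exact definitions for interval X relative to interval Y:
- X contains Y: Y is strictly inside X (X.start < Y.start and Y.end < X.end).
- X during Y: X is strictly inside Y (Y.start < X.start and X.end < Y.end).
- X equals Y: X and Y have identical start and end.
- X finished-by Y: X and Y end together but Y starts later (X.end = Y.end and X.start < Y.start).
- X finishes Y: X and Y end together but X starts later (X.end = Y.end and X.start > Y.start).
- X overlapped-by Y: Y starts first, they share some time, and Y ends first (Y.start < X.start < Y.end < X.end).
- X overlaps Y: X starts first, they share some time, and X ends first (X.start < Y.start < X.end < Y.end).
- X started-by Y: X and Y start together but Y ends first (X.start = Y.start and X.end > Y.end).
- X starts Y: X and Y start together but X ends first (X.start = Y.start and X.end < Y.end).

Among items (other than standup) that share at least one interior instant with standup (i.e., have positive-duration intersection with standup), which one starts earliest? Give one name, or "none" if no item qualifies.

Target standup = [August 20, August 28].
build [August 12, August 24] → overlaps → candidate.
demo [August 25, August 28] → finishes → candidate.
ingest [August 14, August 26] → overlaps → candidate.
interview [August 16, August 21] → overlaps → candidate.
load_test [August 19, August 20] → meets → excluded.
planning [August 18, August 25] → overlaps → candidate.
qa_pass [August 14, August 18] → before → excluded.
reindex [August 7, August 8] → before → excluded.
soundcheck [August 7, August 12] → before → excluded.
sync_call [August 18, August 20] → meets → excluded.
Among candidates, earliest start is August 12 → build.

build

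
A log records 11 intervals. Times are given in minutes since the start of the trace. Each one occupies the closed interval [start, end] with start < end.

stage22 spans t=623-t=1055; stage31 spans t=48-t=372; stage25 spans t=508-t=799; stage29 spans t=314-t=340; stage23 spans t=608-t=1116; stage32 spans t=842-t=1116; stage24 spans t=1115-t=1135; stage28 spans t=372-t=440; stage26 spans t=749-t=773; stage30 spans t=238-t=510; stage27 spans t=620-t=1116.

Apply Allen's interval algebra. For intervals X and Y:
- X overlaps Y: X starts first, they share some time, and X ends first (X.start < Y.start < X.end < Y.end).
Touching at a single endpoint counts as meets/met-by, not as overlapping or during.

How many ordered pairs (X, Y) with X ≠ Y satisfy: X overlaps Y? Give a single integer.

Checking all 110 ordered pairs for relation 'overlaps'; matching pairs in alphabetical order:
(stage22, stage32): stage22 overlaps stage32 ✓
(stage23, stage24): stage23 overlaps stage24 ✓
(stage25, stage22): stage25 overlaps stage22 ✓
(stage25, stage23): stage25 overlaps stage23 ✓
(stage25, stage27): stage25 overlaps stage27 ✓
(stage27, stage24): stage27 overlaps stage24 ✓
(stage30, stage25): stage30 overlaps stage25 ✓
(stage31, stage30): stage31 overlaps stage30 ✓
(stage32, stage24): stage32 overlaps stage24 ✓
Count: 9.

9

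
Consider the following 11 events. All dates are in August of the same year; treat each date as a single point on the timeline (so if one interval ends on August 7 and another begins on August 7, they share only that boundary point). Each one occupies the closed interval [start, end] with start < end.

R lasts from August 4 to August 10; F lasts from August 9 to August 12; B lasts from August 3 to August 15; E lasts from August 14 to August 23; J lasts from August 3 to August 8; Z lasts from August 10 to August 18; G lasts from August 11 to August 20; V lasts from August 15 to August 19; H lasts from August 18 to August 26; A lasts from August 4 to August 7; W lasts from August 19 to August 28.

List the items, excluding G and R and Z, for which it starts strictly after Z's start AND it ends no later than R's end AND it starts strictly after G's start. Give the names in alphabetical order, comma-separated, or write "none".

Conditions: its start is strictly after Z's start (X.start > August 10) AND its end is no later than R's end (X.end <= August 10) AND its start is strictly after G's start (X.start > August 11).
A: start August 4 > August 10? ✗; end August 7 <= August 10? ✓; start August 4 > August 11? ✗ → no.
B: start August 3 > August 10? ✗; end August 15 <= August 10? ✗; start August 3 > August 11? ✗ → no.
E: start August 14 > August 10? ✓; end August 23 <= August 10? ✗; start August 14 > August 11? ✓ → no.
F: start August 9 > August 10? ✗; end August 12 <= August 10? ✗; start August 9 > August 11? ✗ → no.
H: start August 18 > August 10? ✓; end August 26 <= August 10? ✗; start August 18 > August 11? ✓ → no.
J: start August 3 > August 10? ✗; end August 8 <= August 10? ✓; start August 3 > August 11? ✗ → no.
V: start August 15 > August 10? ✓; end August 19 <= August 10? ✗; start August 15 > August 11? ✓ → no.
W: start August 19 > August 10? ✓; end August 28 <= August 10? ✗; start August 19 > August 11? ✓ → no.
Result: none.

none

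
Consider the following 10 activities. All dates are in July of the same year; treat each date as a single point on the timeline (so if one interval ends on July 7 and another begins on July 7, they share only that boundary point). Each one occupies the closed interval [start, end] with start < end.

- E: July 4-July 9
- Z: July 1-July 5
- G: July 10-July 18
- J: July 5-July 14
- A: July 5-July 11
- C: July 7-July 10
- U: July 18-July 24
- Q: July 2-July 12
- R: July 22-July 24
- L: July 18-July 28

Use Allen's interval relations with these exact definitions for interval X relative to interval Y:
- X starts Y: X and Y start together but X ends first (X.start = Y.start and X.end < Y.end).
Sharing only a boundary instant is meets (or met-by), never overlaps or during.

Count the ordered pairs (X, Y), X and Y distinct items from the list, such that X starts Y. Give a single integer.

2

Checking all 90 ordered pairs for relation 'starts'; matching pairs in alphabetical order:
(A, J): A starts J ✓
(U, L): U starts L ✓
Count: 2.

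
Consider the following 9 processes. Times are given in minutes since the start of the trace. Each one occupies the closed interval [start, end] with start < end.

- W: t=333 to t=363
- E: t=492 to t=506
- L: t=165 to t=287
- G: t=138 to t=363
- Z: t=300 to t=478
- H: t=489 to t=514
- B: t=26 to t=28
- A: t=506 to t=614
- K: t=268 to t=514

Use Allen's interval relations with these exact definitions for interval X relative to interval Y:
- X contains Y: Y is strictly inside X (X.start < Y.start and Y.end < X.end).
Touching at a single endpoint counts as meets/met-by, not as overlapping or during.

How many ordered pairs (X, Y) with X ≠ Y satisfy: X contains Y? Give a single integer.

Checking all 72 ordered pairs for relation 'contains'; matching pairs in alphabetical order:
(G, L): G contains L ✓
(H, E): H contains E ✓
(K, E): K contains E ✓
(K, W): K contains W ✓
(K, Z): K contains Z ✓
(Z, W): Z contains W ✓
Count: 6.

6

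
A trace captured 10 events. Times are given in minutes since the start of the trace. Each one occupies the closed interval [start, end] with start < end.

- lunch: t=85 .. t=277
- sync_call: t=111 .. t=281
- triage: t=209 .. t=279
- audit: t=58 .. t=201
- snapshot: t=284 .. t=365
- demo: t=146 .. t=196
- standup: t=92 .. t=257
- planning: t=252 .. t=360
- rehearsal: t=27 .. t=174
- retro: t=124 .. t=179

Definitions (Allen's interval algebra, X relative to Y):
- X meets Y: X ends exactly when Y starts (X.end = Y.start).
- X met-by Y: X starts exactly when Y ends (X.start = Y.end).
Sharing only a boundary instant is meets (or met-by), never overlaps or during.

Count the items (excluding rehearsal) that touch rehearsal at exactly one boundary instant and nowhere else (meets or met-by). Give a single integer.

Target rehearsal = [t=27, t=174].
audit [t=58, t=201] → overlapped-by → no.
demo [t=146, t=196] → overlapped-by → no.
lunch [t=85, t=277] → overlapped-by → no.
planning [t=252, t=360] → after → no.
retro [t=124, t=179] → overlapped-by → no.
snapshot [t=284, t=365] → after → no.
standup [t=92, t=257] → overlapped-by → no.
sync_call [t=111, t=281] → overlapped-by → no.
triage [t=209, t=279] → after → no.
Total: 0.

0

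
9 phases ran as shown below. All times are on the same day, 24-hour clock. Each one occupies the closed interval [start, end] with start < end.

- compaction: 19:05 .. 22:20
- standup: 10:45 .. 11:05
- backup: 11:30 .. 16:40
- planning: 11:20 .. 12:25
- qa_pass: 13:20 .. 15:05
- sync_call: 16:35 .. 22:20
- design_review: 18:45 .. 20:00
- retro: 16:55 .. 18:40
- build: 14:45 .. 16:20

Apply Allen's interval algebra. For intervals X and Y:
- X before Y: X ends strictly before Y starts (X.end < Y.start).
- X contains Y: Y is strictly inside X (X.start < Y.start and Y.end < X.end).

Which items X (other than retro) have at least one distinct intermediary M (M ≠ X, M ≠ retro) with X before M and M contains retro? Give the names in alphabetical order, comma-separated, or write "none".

build, planning, qa_pass, standup

Target retro = [16:55, 18:40].
Intermediaries M with M contains retro: sync_call.
Via sync_call — items with X before sync_call: build, planning, qa_pass, standup.
Union: build, planning, qa_pass, standup.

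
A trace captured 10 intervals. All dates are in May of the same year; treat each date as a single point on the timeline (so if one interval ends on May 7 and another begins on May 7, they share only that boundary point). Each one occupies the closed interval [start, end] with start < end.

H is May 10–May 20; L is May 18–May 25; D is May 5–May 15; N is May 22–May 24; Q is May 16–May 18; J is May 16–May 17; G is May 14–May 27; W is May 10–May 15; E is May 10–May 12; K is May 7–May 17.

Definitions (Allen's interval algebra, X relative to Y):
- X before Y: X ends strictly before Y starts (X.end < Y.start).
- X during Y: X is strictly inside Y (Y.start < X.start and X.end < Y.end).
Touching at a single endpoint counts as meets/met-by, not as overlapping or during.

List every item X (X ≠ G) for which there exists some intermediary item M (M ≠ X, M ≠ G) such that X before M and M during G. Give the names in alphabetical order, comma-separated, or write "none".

D, E, H, J, K, Q, W

Target G = [May 14, May 27].
Intermediaries M with M during G: J, L, N, Q.
Via J — items with X before J: D, E, W.
Via L — items with X before L: D, E, J, K, W.
Via N — items with X before N: D, E, H, J, K, Q, W.
Via Q — items with X before Q: D, E, W.
Union: D, E, H, J, K, Q, W.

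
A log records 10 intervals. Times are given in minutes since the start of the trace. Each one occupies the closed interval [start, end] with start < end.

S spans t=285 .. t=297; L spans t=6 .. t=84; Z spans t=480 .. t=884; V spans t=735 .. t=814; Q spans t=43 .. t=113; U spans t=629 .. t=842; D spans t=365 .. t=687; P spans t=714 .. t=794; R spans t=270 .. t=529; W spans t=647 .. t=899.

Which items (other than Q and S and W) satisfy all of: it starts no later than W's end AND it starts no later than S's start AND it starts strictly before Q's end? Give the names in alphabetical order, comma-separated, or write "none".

L

Conditions: its start is no later than W's end (X.start <= t=899) AND its start is no later than S's start (X.start <= t=285) AND its start is strictly before Q's end (X.start < t=113).
D: start t=365 <= t=899? ✓; start t=365 <= t=285? ✗; start t=365 < t=113? ✗ → no.
L: start t=6 <= t=899? ✓; start t=6 <= t=285? ✓; start t=6 < t=113? ✓ → yes.
P: start t=714 <= t=899? ✓; start t=714 <= t=285? ✗; start t=714 < t=113? ✗ → no.
R: start t=270 <= t=899? ✓; start t=270 <= t=285? ✓; start t=270 < t=113? ✗ → no.
U: start t=629 <= t=899? ✓; start t=629 <= t=285? ✗; start t=629 < t=113? ✗ → no.
V: start t=735 <= t=899? ✓; start t=735 <= t=285? ✗; start t=735 < t=113? ✗ → no.
Z: start t=480 <= t=899? ✓; start t=480 <= t=285? ✗; start t=480 < t=113? ✗ → no.
Result: L.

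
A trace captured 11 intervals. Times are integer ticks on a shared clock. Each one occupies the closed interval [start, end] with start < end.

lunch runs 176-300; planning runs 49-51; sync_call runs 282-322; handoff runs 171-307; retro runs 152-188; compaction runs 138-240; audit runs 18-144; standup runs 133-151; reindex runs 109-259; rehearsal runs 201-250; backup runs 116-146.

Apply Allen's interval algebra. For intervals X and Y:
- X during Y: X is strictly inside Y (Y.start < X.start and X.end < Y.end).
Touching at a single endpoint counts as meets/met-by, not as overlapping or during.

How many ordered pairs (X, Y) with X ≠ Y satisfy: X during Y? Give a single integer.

10

Checking all 110 ordered pairs for relation 'during'; matching pairs in alphabetical order:
(backup, reindex): backup during reindex ✓
(compaction, reindex): compaction during reindex ✓
(lunch, handoff): lunch during handoff ✓
(planning, audit): planning during audit ✓
(rehearsal, handoff): rehearsal during handoff ✓
(rehearsal, lunch): rehearsal during lunch ✓
(rehearsal, reindex): rehearsal during reindex ✓
(retro, compaction): retro during compaction ✓
(retro, reindex): retro during reindex ✓
(standup, reindex): standup during reindex ✓
Count: 10.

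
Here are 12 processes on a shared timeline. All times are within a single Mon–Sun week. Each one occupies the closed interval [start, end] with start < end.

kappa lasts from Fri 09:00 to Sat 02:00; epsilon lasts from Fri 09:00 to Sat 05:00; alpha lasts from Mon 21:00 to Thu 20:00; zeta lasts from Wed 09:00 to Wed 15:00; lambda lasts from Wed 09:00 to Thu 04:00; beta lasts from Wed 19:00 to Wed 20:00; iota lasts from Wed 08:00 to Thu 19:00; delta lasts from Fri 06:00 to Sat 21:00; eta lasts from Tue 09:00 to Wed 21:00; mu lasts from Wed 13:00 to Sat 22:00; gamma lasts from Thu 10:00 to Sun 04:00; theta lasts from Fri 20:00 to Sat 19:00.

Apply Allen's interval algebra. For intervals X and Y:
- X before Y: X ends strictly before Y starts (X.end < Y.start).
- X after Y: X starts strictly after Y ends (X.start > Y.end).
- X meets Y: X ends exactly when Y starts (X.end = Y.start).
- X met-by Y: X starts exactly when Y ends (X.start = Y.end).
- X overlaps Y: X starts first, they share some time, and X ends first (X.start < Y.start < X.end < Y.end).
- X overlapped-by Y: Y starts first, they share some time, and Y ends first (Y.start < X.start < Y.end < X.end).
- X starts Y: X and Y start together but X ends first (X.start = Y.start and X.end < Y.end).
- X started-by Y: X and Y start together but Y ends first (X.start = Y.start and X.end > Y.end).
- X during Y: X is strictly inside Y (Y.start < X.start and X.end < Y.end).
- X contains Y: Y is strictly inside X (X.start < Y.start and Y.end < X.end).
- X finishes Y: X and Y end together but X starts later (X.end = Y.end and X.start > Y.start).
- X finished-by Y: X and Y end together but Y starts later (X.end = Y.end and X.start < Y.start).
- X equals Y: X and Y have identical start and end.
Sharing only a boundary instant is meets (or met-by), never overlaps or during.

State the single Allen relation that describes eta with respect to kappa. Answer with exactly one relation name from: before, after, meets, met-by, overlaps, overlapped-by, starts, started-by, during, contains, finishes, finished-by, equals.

eta = [Tue 09:00, Wed 21:00]; kappa = [Fri 09:00, Sat 02:00].
Compare endpoints: eta.start < kappa.start, eta.start < kappa.end, eta.end < kappa.start, eta.end < kappa.end.
That pattern is 'before'.

before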